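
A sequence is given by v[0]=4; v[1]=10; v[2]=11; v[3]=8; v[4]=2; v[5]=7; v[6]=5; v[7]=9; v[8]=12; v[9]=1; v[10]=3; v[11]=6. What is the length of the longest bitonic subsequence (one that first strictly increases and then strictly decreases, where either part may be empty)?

7

inc[i] = longest strictly increasing subsequence ending at i; dec[i] = longest strictly decreasing subsequence starting at i:
i:      0  1  2  3  4  5  6  7  8  9 10 11
v[i]:   4 10 11  8  2  7  5  9 12  1  3  6
inc:    1  2  3  2  1  2  2  3  4  1  2  3
dec:    3  5  5  4  2  3  2  2  2  1  1  1
Best peak at i=2 (value 11): inc=3, dec=5, length 3+5−1 = 7.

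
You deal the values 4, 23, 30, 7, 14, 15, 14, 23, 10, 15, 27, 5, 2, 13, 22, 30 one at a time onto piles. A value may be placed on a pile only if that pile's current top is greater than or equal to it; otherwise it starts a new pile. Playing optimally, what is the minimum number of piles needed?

The minimum number of non-increasing subsequences covering a sequence equals the length of its longest strictly increasing subsequence.
LIS length is 7 (e.g. 4, 7, 14, 15, 23, 27, 30), so 7 piles are needed.

7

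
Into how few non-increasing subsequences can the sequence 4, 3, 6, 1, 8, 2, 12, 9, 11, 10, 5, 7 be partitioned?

The minimum number of non-increasing subsequences covering a sequence equals the length of its longest strictly increasing subsequence.
LIS length is 5 (e.g. 4, 6, 8, 9, 11), so 5 piles are needed.

5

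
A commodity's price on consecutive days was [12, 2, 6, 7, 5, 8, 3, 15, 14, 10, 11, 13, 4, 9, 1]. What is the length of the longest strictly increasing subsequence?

7

Track the smallest tail for each achievable length (strict):
12 → extends → [12]
2 → replaces 12 → [2]
6 → extends → [2, 6]
7 → extends → [2, 6, 7]
5 → replaces 6 → [2, 5, 7]
8 → extends → [2, 5, 7, 8]
3 → replaces 5 → [2, 3, 7, 8]
15 → extends → [2, 3, 7, 8, 15]
14 → replaces 15 → [2, 3, 7, 8, 14]
10 → replaces 14 → [2, 3, 7, 8, 10]
11 → extends → [2, 3, 7, 8, 10, 11]
13 → extends → [2, 3, 7, 8, 10, 11, 13]
4 → replaces 7 → [2, 3, 4, 8, 10, 11, 13]
9 → replaces 10 → [2, 3, 4, 8, 9, 11, 13]
1 → replaces 2 → [1, 3, 4, 8, 9, 11, 13]
Seven tails, so the longest strictly increasing subsequence has length 7 (e.g. 2, 6, 7, 8, 10, 11, 13).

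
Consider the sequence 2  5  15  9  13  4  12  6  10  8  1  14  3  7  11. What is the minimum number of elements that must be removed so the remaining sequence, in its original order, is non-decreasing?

10

Fewest deletions = n − (longest non-decreasing subsequence).
i:      1  2  3  4  5  6  7  8  9 10 11 12 13 14 15
a[i]:   2  5 15  9 13  4 12  6 10  8  1 14  3  7 11
dp:     1  2  3  3  4  2  4  3  4  4  1  5  2  4  5
max dp = 5, so deletions = 15 − 5 = 10.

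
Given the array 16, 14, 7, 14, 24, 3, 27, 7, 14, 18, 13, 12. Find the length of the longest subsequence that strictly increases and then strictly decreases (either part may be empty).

inc[i] = longest strictly increasing subsequence ending at i; dec[i] = longest strictly decreasing subsequence starting at i:
i:      1  2  3  4  5  6  7  8  9 10 11 12
a[i]:  16 14  7 14 24  3 27  7 14 18 13 12
inc:    1  1  1  2  3  1  4  2  3  4  3  3
dec:    4  3  2  3  4  1  4  1  3  3  2  1
Best peak at i=7 (value 27): inc=4, dec=4, length 4+4−1 = 7.

7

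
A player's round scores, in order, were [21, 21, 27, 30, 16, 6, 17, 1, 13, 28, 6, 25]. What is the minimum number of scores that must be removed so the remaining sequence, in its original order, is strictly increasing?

Fewest deletions = n − (longest strictly increasing subsequence).
Patience tails:
21 → extends → [21]
21 → already a tail → [21]
27 → extends → [21, 27]
30 → extends → [21, 27, 30]
16 → replaces 21 → [16, 27, 30]
6 → replaces 16 → [6, 27, 30]
17 → replaces 27 → [6, 17, 30]
1 → replaces 6 → [1, 17, 30]
13 → replaces 17 → [1, 13, 30]
28 → replaces 30 → [1, 13, 28]
6 → replaces 13 → [1, 6, 28]
25 → replaces 28 → [1, 6, 25]
Longest strictly increasing subsequence has length 3, so deletions = 12 − 3 = 9.

9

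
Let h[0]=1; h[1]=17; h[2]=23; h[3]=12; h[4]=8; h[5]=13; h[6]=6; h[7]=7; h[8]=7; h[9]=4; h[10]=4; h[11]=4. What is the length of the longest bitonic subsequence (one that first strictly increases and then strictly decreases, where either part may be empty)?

7

inc[i] = longest strictly increasing subsequence ending at i; dec[i] = longest strictly decreasing subsequence starting at i:
i:      0  1  2  3  4  5  6  7  8  9 10 11
h[i]:   1 17 23 12  8 13  6  7  7  4  4  4
inc:    1  2  3  2  2  3  2  3  3  2  2  2
dec:    1  5  5  4  3  3  2  2  2  1  1  1
Best peak at i=2 (value 23): inc=3, dec=5, length 3+5−1 = 7.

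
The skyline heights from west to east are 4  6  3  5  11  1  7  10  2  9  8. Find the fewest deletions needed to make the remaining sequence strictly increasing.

Fewest deletions = n − (longest strictly increasing subsequence).
Patience tails:
4 → extends → [4]
6 → extends → [4, 6]
3 → replaces 4 → [3, 6]
5 → replaces 6 → [3, 5]
11 → extends → [3, 5, 11]
1 → replaces 3 → [1, 5, 11]
7 → replaces 11 → [1, 5, 7]
10 → extends → [1, 5, 7, 10]
2 → replaces 5 → [1, 2, 7, 10]
9 → replaces 10 → [1, 2, 7, 9]
8 → replaces 9 → [1, 2, 7, 8]
Longest strictly increasing subsequence has length 4, so deletions = 11 − 4 = 7.

7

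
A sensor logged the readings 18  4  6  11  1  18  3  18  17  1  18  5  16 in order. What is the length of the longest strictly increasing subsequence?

Let dp[i] be the length of the longest such subsequence ending at index i:
i:      1  2  3  4  5  6  7  8  9 10 11 12 13
a[i]:  18  4  6 11  1 18  3 18 17  1 18  5 16
dp:     1  1  2  3  1  4  2  4  4  1  5  3  4
Maximum dp value is 5.

5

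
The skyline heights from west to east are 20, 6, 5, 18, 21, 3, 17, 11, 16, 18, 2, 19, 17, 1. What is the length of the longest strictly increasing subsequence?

Track the smallest tail for each achievable length (strict):
20 → extends → [20]
6 → replaces 20 → [6]
5 → replaces 6 → [5]
18 → extends → [5, 18]
21 → extends → [5, 18, 21]
3 → replaces 5 → [3, 18, 21]
17 → replaces 18 → [3, 17, 21]
11 → replaces 17 → [3, 11, 21]
16 → replaces 21 → [3, 11, 16]
18 → extends → [3, 11, 16, 18]
2 → replaces 3 → [2, 11, 16, 18]
19 → extends → [2, 11, 16, 18, 19]
17 → replaces 18 → [2, 11, 16, 17, 19]
1 → replaces 2 → [1, 11, 16, 17, 19]
Five tails, so the longest strictly increasing subsequence has length 5 (e.g. 6, 11, 16, 18, 19).

5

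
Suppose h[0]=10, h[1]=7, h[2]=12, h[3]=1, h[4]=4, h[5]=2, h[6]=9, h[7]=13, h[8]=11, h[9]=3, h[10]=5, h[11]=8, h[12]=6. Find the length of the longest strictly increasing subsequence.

Let dp[i] be the length of the longest such subsequence ending at index i:
i:      0  1  2  3  4  5  6  7  8  9 10 11 12
h[i]:  10  7 12  1  4  2  9 13 11  3  5  8  6
dp:     1  1  2  1  2  2  3  4  4  3  4  5  5
Maximum dp value is 5.

5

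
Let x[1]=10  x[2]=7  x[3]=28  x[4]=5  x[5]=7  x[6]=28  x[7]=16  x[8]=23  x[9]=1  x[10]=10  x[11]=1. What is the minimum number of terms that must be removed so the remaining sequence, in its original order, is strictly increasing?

7

Fewest deletions = n − (longest strictly increasing subsequence).
Patience tails:
10 → extends → [10]
7 → replaces 10 → [7]
28 → extends → [7, 28]
5 → replaces 7 → [5, 28]
7 → replaces 28 → [5, 7]
28 → extends → [5, 7, 28]
16 → replaces 28 → [5, 7, 16]
23 → extends → [5, 7, 16, 23]
1 → replaces 5 → [1, 7, 16, 23]
10 → replaces 16 → [1, 7, 10, 23]
1 → already a tail → [1, 7, 10, 23]
Longest strictly increasing subsequence has length 4, so deletions = 11 − 4 = 7.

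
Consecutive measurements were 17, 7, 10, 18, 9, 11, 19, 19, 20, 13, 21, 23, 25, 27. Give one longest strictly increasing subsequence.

7, 10, 18, 19, 20, 21, 23, 25, 27

Patience tails give the LIS length; then backtrack through the dp parents:
17 → extends → [17]
7 → replaces 17 → [7]
10 → extends → [7, 10]
18 → extends → [7, 10, 18]
9 → replaces 10 → [7, 9, 18]
11 → replaces 18 → [7, 9, 11]
19 → extends → [7, 9, 11, 19]
19 → already a tail → [7, 9, 11, 19]
20 → extends → [7, 9, 11, 19, 20]
13 → replaces 19 → [7, 9, 11, 13, 20]
21 → extends → [7, 9, 11, 13, 20, 21]
23 → extends → [7, 9, 11, 13, 20, 21, 23]
25 → extends → [7, 9, 11, 13, 20, 21, 23, 25]
27 → extends → [7, 9, 11, 13, 20, 21, 23, 25, 27]
Length 9; one witness is 7, 10, 18, 19, 20, 21, 23, 25, 27.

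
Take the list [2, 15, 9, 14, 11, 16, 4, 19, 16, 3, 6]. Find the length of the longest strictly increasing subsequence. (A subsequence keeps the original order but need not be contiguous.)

5

Let dp[i] be the length of the longest such subsequence ending at index i:
i:      1  2  3  4  5  6  7  8  9 10 11
a[i]:   2 15  9 14 11 16  4 19 16  3  6
dp:     1  2  2  3  3  4  2  5  4  2  3
Maximum dp value is 5.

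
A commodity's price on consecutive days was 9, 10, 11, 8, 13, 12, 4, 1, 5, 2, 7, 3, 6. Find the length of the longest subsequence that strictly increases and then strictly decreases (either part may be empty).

inc[i] = longest strictly increasing subsequence ending at i; dec[i] = longest strictly decreasing subsequence starting at i:
i:      1  2  3  4  5  6  7  8  9 10 11 12 13
a[i]:   9 10 11  8 13 12  4  1  5  2  7  3  6
inc:    1  2  3  1  4  4  1  1  2  2  3  3  4
dec:    4  4  4  3  4  3  2  1  2  1  2  1  1
Best peak at i=5 (value 13): inc=4, dec=4, length 4+4−1 = 7.

7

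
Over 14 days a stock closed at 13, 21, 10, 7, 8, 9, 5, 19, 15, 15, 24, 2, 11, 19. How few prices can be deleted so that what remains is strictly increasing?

9

Fewest deletions = n − (longest strictly increasing subsequence).
i:      1  2  3  4  5  6  7  8  9 10 11 12 13 14
a[i]:  13 21 10  7  8  9  5 19 15 15 24  2 11 19
dp:     1  2  1  1  2  3  1  4  4  4  5  1  4  5
max dp = 5, so deletions = 14 − 5 = 9.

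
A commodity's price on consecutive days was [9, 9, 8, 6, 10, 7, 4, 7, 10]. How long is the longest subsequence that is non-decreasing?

4

Track the smallest tail for each achievable length (allowing ties):
9 → extends → [9]
9 → extends → [9, 9]
8 → replaces 9 → [8, 9]
6 → replaces 8 → [6, 9]
10 → extends → [6, 9, 10]
7 → replaces 9 → [6, 7, 10]
4 → replaces 6 → [4, 7, 10]
7 → replaces 10 → [4, 7, 7]
10 → extends → [4, 7, 7, 10]
Four tails, so the longest non-decreasing subsequence has length 4 (e.g. 9, 9, 10, 10).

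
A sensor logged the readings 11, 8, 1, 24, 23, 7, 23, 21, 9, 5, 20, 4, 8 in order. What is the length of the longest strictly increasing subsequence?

Track the smallest tail for each achievable length (strict):
11 → extends → [11]
8 → replaces 11 → [8]
1 → replaces 8 → [1]
24 → extends → [1, 24]
23 → replaces 24 → [1, 23]
7 → replaces 23 → [1, 7]
23 → extends → [1, 7, 23]
21 → replaces 23 → [1, 7, 21]
9 → replaces 21 → [1, 7, 9]
5 → replaces 7 → [1, 5, 9]
20 → extends → [1, 5, 9, 20]
4 → replaces 5 → [1, 4, 9, 20]
8 → replaces 9 → [1, 4, 8, 20]
Four tails, so the longest strictly increasing subsequence has length 4 (e.g. 1, 7, 9, 20).

4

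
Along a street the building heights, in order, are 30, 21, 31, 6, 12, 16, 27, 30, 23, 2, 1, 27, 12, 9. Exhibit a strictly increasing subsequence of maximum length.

Patience tails give the LIS length; then backtrack through the dp parents:
30 → extends → [30]
21 → replaces 30 → [21]
31 → extends → [21, 31]
6 → replaces 21 → [6, 31]
12 → replaces 31 → [6, 12]
16 → extends → [6, 12, 16]
27 → extends → [6, 12, 16, 27]
30 → extends → [6, 12, 16, 27, 30]
23 → replaces 27 → [6, 12, 16, 23, 30]
2 → replaces 6 → [2, 12, 16, 23, 30]
1 → replaces 2 → [1, 12, 16, 23, 30]
27 → replaces 30 → [1, 12, 16, 23, 27]
12 → already a tail → [1, 12, 16, 23, 27]
9 → replaces 12 → [1, 9, 16, 23, 27]
Length 5; one witness is 6, 12, 16, 27, 30.

6, 12, 16, 27, 30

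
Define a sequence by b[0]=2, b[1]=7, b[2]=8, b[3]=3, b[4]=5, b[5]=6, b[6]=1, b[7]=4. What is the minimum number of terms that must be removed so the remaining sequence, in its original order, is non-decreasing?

4

Fewest deletions = n − (longest non-decreasing subsequence).
i:     0 1 2 3 4 5 6 7
b[i]:  2 7 8 3 5 6 1 4
dp:    1 2 3 2 3 4 1 3
max dp = 4, so deletions = 8 − 4 = 4.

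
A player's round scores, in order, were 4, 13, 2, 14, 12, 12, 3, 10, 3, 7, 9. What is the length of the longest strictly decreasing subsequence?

Negate each value so 'decreasing' becomes 'increasing', then run patience tails on the negated sequence:
-4 → extends → [-4]
-13 → replaces -4 → [-13]
-2 → extends → [-13, -2]
-14 → replaces -13 → [-14, -2]
-12 → replaces -2 → [-14, -12]
-12 → already a tail → [-14, -12]
-3 → extends → [-14, -12, -3]
-10 → replaces -3 → [-14, -12, -10]
-3 → extends → [-14, -12, -10, -3]
-7 → replaces -3 → [-14, -12, -10, -7]
-9 → replaces -7 → [-14, -12, -10, -9]
Four tails, so the longest strictly decreasing subsequence of the original has length 4.

4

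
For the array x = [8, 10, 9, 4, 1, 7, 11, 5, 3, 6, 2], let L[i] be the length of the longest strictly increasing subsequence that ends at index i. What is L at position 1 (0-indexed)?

2

dp[i] = 1 + max{dp[j] : j<i, x[j]<x[i]} (or 1 if no such j):
i:      0  1  2  3  4  5  6  7  8  9 10
x[i]:   8 10  9  4  1  7 11  5  3  6  2
dp:     1  2  2  1  1  2  3  2  2  3  2
At index 1 the value is 2.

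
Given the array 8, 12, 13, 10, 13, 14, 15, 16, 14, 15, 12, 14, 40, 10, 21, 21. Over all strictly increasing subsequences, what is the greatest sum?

118

Let S[i] be the best sum of a strictly increasing subsequence ending at i:
i:       1   2   3   4   5   6   7   8   9  10  11  12  13  14  15  16
a[i]:    8  12  13  10  13  14  15  16  14  15  12  14  40  10  21  21
S:       8  20  33  18  33  47  62  78  47  62  30  47 118  18  99  99
Maximum is 118 (e.g. 8 + 12 + 13 + 14 + 15 + 16 + 40).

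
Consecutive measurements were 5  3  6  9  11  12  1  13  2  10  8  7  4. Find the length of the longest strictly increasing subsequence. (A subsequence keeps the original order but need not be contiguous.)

Track the smallest tail for each achievable length (strict):
5 → extends → [5]
3 → replaces 5 → [3]
6 → extends → [3, 6]
9 → extends → [3, 6, 9]
11 → extends → [3, 6, 9, 11]
12 → extends → [3, 6, 9, 11, 12]
1 → replaces 3 → [1, 6, 9, 11, 12]
13 → extends → [1, 6, 9, 11, 12, 13]
2 → replaces 6 → [1, 2, 9, 11, 12, 13]
10 → replaces 11 → [1, 2, 9, 10, 12, 13]
8 → replaces 9 → [1, 2, 8, 10, 12, 13]
7 → replaces 8 → [1, 2, 7, 10, 12, 13]
4 → replaces 7 → [1, 2, 4, 10, 12, 13]
Six tails, so the longest strictly increasing subsequence has length 6 (e.g. 5, 6, 9, 11, 12, 13).

6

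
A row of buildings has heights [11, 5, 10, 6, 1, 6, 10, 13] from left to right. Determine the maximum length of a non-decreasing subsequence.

5

Track the smallest tail for each achievable length (allowing ties):
11 → extends → [11]
5 → replaces 11 → [5]
10 → extends → [5, 10]
6 → replaces 10 → [5, 6]
1 → replaces 5 → [1, 6]
6 → extends → [1, 6, 6]
10 → extends → [1, 6, 6, 10]
13 → extends → [1, 6, 6, 10, 13]
Five tails, so the longest non-decreasing subsequence has length 5 (e.g. 5, 6, 6, 10, 13).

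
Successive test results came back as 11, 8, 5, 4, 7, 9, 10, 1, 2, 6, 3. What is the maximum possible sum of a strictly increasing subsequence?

31

Let S[i] be the best sum of a strictly increasing subsequence ending at i:
i:      1  2  3  4  5  6  7  8  9 10 11
a[i]:  11  8  5  4  7  9 10  1  2  6  3
S:     11  8  5  4 12 21 31  1  3 11  6
Maximum is 31 (e.g. 5 + 7 + 9 + 10).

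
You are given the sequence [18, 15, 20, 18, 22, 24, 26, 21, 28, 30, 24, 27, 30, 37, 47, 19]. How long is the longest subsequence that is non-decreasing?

10

Track the smallest tail for each achievable length (allowing ties):
18 → extends → [18]
15 → replaces 18 → [15]
20 → extends → [15, 20]
18 → replaces 20 → [15, 18]
22 → extends → [15, 18, 22]
24 → extends → [15, 18, 22, 24]
26 → extends → [15, 18, 22, 24, 26]
21 → replaces 22 → [15, 18, 21, 24, 26]
28 → extends → [15, 18, 21, 24, 26, 28]
30 → extends → [15, 18, 21, 24, 26, 28, 30]
24 → replaces 26 → [15, 18, 21, 24, 24, 28, 30]
27 → replaces 28 → [15, 18, 21, 24, 24, 27, 30]
30 → extends → [15, 18, 21, 24, 24, 27, 30, 30]
37 → extends → [15, 18, 21, 24, 24, 27, 30, 30, 37]
47 → extends → [15, 18, 21, 24, 24, 27, 30, 30, 37, 47]
19 → replaces 21 → [15, 18, 19, 24, 24, 27, 30, 30, 37, 47]
Ten tails, so the longest non-decreasing subsequence has length 10 (e.g. 18, 20, 22, 24, 26, 28, 30, 30, 37, 47).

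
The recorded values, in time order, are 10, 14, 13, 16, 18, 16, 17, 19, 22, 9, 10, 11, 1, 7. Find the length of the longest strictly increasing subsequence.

6

Track the smallest tail for each achievable length (strict):
10 → extends → [10]
14 → extends → [10, 14]
13 → replaces 14 → [10, 13]
16 → extends → [10, 13, 16]
18 → extends → [10, 13, 16, 18]
16 → already a tail → [10, 13, 16, 18]
17 → replaces 18 → [10, 13, 16, 17]
19 → extends → [10, 13, 16, 17, 19]
22 → extends → [10, 13, 16, 17, 19, 22]
9 → replaces 10 → [9, 13, 16, 17, 19, 22]
10 → replaces 13 → [9, 10, 16, 17, 19, 22]
11 → replaces 16 → [9, 10, 11, 17, 19, 22]
1 → replaces 9 → [1, 10, 11, 17, 19, 22]
7 → replaces 10 → [1, 7, 11, 17, 19, 22]
Six tails, so the longest strictly increasing subsequence has length 6 (e.g. 10, 14, 16, 18, 19, 22).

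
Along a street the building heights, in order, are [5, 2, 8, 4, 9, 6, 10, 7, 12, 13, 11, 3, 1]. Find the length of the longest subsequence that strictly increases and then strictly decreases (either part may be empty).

inc[i] = longest strictly increasing subsequence ending at i; dec[i] = longest strictly decreasing subsequence starting at i:
i:      1  2  3  4  5  6  7  8  9 10 11 12 13
a[i]:   5  2  8  4  9  6 10  7 12 13 11  3  1
inc:    1  1  2  2  3  3  4  4  5  6  5  2  1
dec:    4  2  4  3  4  3  4  3  4  4  3  2  1
Best peak at i=10 (value 13): inc=6, dec=4, length 6+4−1 = 9.

9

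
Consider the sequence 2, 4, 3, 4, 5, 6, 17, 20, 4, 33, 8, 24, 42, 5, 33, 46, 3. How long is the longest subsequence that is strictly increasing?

10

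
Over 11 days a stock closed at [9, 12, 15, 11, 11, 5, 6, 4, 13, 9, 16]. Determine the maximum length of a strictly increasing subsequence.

4

Track the smallest tail for each achievable length (strict):
9 → extends → [9]
12 → extends → [9, 12]
15 → extends → [9, 12, 15]
11 → replaces 12 → [9, 11, 15]
11 → already a tail → [9, 11, 15]
5 → replaces 9 → [5, 11, 15]
6 → replaces 11 → [5, 6, 15]
4 → replaces 5 → [4, 6, 15]
13 → replaces 15 → [4, 6, 13]
9 → replaces 13 → [4, 6, 9]
16 → extends → [4, 6, 9, 16]
Four tails, so the longest strictly increasing subsequence has length 4 (e.g. 9, 12, 15, 16).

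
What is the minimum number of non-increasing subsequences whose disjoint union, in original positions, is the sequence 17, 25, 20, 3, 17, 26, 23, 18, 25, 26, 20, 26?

Place each on the leftmost legal pile:
17 → new pile 1 (tops now [17])
25 → new pile 2 (tops now [17, 25])
20 → pile 2 (tops now [17, 20])
3 → pile 1 (tops now [3, 20])
17 → pile 2 (tops now [3, 17])
26 → new pile 3 (tops now [3, 17, 26])
23 → pile 3 (tops now [3, 17, 23])
18 → pile 3 (tops now [3, 17, 18])
25 → new pile 4 (tops now [3, 17, 18, 25])
26 → new pile 5 (tops now [3, 17, 18, 25, 26])
20 → pile 4 (tops now [3, 17, 18, 20, 26])
26 → pile 5 (tops now [3, 17, 18, 20, 26])
Five piles.

5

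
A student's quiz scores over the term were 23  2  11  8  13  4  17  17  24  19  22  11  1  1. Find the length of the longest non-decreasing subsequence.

Track the smallest tail for each achievable length (allowing ties):
23 → extends → [23]
2 → replaces 23 → [2]
11 → extends → [2, 11]
8 → replaces 11 → [2, 8]
13 → extends → [2, 8, 13]
4 → replaces 8 → [2, 4, 13]
17 → extends → [2, 4, 13, 17]
17 → extends → [2, 4, 13, 17, 17]
24 → extends → [2, 4, 13, 17, 17, 24]
19 → replaces 24 → [2, 4, 13, 17, 17, 19]
22 → extends → [2, 4, 13, 17, 17, 19, 22]
11 → replaces 13 → [2, 4, 11, 17, 17, 19, 22]
1 → replaces 2 → [1, 4, 11, 17, 17, 19, 22]
1 → replaces 4 → [1, 1, 11, 17, 17, 19, 22]
Seven tails, so the longest non-decreasing subsequence has length 7 (e.g. 2, 11, 13, 17, 17, 19, 22).

7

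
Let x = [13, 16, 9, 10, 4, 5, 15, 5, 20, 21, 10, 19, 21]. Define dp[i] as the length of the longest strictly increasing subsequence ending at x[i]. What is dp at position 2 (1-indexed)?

2

dp[i] = 1 + max{dp[j] : j<i, x[j]<x[i]} (or 1 if no such j):
i:      1  2  3  4  5  6  7  8  9 10 11 12 13
x[i]:  13 16  9 10  4  5 15  5 20 21 10 19 21
dp:     1  2  1  2  1  2  3  2  4  5  3  4  5
At index 2 the value is 2.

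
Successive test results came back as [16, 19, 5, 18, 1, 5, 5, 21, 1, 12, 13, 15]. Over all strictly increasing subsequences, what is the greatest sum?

56

Let S[i] be the best sum of a strictly increasing subsequence ending at i:
i:      1  2  3  4  5  6  7  8  9 10 11 12
a[i]:  16 19  5 18  1  5  5 21  1 12 13 15
S:     16 35  5 34  1  6  6 56  1 18 31 46
Maximum is 56 (e.g. 16 + 19 + 21).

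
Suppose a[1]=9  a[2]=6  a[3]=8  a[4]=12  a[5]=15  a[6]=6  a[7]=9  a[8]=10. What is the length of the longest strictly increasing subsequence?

4

Track the smallest tail for each achievable length (strict):
9 → extends → [9]
6 → replaces 9 → [6]
8 → extends → [6, 8]
12 → extends → [6, 8, 12]
15 → extends → [6, 8, 12, 15]
6 → already a tail → [6, 8, 12, 15]
9 → replaces 12 → [6, 8, 9, 15]
10 → replaces 15 → [6, 8, 9, 10]
Four tails, so the longest strictly increasing subsequence has length 4 (e.g. 6, 8, 12, 15).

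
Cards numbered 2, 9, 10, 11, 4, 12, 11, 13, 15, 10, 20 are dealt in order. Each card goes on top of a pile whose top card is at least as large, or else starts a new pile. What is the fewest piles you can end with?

Place each on the leftmost legal pile:
2 → new pile 1 (tops now [2])
9 → new pile 2 (tops now [2, 9])
10 → new pile 3 (tops now [2, 9, 10])
11 → new pile 4 (tops now [2, 9, 10, 11])
4 → pile 2 (tops now [2, 4, 10, 11])
12 → new pile 5 (tops now [2, 4, 10, 11, 12])
11 → pile 4 (tops now [2, 4, 10, 11, 12])
13 → new pile 6 (tops now [2, 4, 10, 11, 12, 13])
15 → new pile 7 (tops now [2, 4, 10, 11, 12, 13, 15])
10 → pile 3 (tops now [2, 4, 10, 11, 12, 13, 15])
20 → new pile 8 (tops now [2, 4, 10, 11, 12, 13, 15, 20])
Eight piles.

8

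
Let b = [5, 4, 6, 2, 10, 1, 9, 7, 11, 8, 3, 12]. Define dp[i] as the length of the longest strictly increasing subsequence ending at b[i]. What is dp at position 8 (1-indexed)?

dp[i] = 1 + max{dp[j] : j<i, b[j]<b[i]} (or 1 if no such j):
i:      1  2  3  4  5  6  7  8  9 10 11 12
b[i]:   5  4  6  2 10  1  9  7 11  8  3 12
dp:     1  1  2  1  3  1  3  3  4  4  2  5
At index 8 the value is 3.

3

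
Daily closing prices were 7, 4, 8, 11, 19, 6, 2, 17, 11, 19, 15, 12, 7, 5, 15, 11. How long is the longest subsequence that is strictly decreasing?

6

Negate each value so 'decreasing' becomes 'increasing', then run patience tails on the negated sequence:
-7 → extends → [-7]
-4 → extends → [-7, -4]
-8 → replaces -7 → [-8, -4]
-11 → replaces -8 → [-11, -4]
-19 → replaces -11 → [-19, -4]
-6 → replaces -4 → [-19, -6]
-2 → extends → [-19, -6, -2]
-17 → replaces -6 → [-19, -17, -2]
-11 → replaces -2 → [-19, -17, -11]
-19 → already a tail → [-19, -17, -11]
-15 → replaces -11 → [-19, -17, -15]
-12 → extends → [-19, -17, -15, -12]
-7 → extends → [-19, -17, -15, -12, -7]
-5 → extends → [-19, -17, -15, -12, -7, -5]
-15 → already a tail → [-19, -17, -15, -12, -7, -5]
-11 → replaces -7 → [-19, -17, -15, -12, -11, -5]
Six tails, so the longest strictly decreasing subsequence of the original has length 6.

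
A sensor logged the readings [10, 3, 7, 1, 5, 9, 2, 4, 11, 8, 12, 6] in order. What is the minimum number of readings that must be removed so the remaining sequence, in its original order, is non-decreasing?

Fewest deletions = n − (longest non-decreasing subsequence).
Patience tails:
10 → extends → [10]
3 → replaces 10 → [3]
7 → extends → [3, 7]
1 → replaces 3 → [1, 7]
5 → replaces 7 → [1, 5]
9 → extends → [1, 5, 9]
2 → replaces 5 → [1, 2, 9]
4 → replaces 9 → [1, 2, 4]
11 → extends → [1, 2, 4, 11]
8 → replaces 11 → [1, 2, 4, 8]
12 → extends → [1, 2, 4, 8, 12]
6 → replaces 8 → [1, 2, 4, 6, 12]
Longest non-decreasing subsequence has length 5, so deletions = 12 − 5 = 7.

7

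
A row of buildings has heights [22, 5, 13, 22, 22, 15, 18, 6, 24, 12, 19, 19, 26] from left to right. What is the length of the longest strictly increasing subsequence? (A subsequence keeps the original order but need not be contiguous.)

6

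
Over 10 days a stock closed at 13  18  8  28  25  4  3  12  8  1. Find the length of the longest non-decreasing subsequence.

3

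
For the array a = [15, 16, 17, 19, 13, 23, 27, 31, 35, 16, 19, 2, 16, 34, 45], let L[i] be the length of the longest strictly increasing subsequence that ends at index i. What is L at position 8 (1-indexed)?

dp[i] = 1 + max{dp[j] : j<i, a[j]<a[i]} (or 1 if no such j):
i:      1  2  3  4  5  6  7  8  9 10 11 12 13 14 15
a[i]:  15 16 17 19 13 23 27 31 35 16 19  2 16 34 45
dp:     1  2  3  4  1  5  6  7  8  2  4  1  2  8  9
At index 8 the value is 7.

7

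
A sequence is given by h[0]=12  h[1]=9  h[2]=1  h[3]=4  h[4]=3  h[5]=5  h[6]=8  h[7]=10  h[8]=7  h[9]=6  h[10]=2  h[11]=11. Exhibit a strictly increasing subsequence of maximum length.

Patience tails give the LIS length; then backtrack through the dp parents:
12 → extends → [12]
9 → replaces 12 → [9]
1 → replaces 9 → [1]
4 → extends → [1, 4]
3 → replaces 4 → [1, 3]
5 → extends → [1, 3, 5]
8 → extends → [1, 3, 5, 8]
10 → extends → [1, 3, 5, 8, 10]
7 → replaces 8 → [1, 3, 5, 7, 10]
6 → replaces 7 → [1, 3, 5, 6, 10]
2 → replaces 3 → [1, 2, 5, 6, 10]
11 → extends → [1, 2, 5, 6, 10, 11]
Length 6; one witness is 1, 4, 5, 8, 10, 11.

1, 4, 5, 8, 10, 11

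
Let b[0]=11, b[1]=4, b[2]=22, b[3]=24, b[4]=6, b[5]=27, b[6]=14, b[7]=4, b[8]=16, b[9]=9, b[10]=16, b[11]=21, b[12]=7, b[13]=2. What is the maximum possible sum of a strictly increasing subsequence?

Let S[i] be the best sum of a strictly increasing subsequence ending at i:
i:      0  1  2  3  4  5  6  7  8  9 10 11 12 13
b[i]:  11  4 22 24  6 27 14  4 16  9 16 21  7  2
S:     11  4 33 57 10 84 25  4 41 19 41 62 17  2
Maximum is 84 (e.g. 11 + 22 + 24 + 27).

84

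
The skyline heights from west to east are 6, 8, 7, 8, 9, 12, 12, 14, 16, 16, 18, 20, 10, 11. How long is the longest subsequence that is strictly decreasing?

2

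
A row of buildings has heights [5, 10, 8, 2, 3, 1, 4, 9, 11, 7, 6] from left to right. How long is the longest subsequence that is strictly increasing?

5

Track the smallest tail for each achievable length (strict):
5 → extends → [5]
10 → extends → [5, 10]
8 → replaces 10 → [5, 8]
2 → replaces 5 → [2, 8]
3 → replaces 8 → [2, 3]
1 → replaces 2 → [1, 3]
4 → extends → [1, 3, 4]
9 → extends → [1, 3, 4, 9]
11 → extends → [1, 3, 4, 9, 11]
7 → replaces 9 → [1, 3, 4, 7, 11]
6 → replaces 7 → [1, 3, 4, 6, 11]
Five tails, so the longest strictly increasing subsequence has length 5 (e.g. 2, 3, 4, 9, 11).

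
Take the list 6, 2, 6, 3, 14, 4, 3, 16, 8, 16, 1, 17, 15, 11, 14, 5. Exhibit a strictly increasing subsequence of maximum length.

Patience tails give the LIS length; then backtrack through the dp parents:
6 → extends → [6]
2 → replaces 6 → [2]
6 → extends → [2, 6]
3 → replaces 6 → [2, 3]
14 → extends → [2, 3, 14]
4 → replaces 14 → [2, 3, 4]
3 → already a tail → [2, 3, 4]
16 → extends → [2, 3, 4, 16]
8 → replaces 16 → [2, 3, 4, 8]
16 → extends → [2, 3, 4, 8, 16]
1 → replaces 2 → [1, 3, 4, 8, 16]
17 → extends → [1, 3, 4, 8, 16, 17]
15 → replaces 16 → [1, 3, 4, 8, 15, 17]
11 → replaces 15 → [1, 3, 4, 8, 11, 17]
14 → replaces 17 → [1, 3, 4, 8, 11, 14]
5 → replaces 8 → [1, 3, 4, 5, 11, 14]
Length 6; one witness is 2, 3, 4, 8, 16, 17.

2, 3, 4, 8, 16, 17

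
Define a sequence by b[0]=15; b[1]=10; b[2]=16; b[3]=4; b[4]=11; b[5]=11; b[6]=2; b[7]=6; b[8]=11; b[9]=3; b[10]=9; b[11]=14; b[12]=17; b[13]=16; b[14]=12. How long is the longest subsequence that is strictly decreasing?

4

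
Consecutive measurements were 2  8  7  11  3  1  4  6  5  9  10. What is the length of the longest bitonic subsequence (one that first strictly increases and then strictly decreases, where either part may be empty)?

inc[i] = longest strictly increasing subsequence ending at i; dec[i] = longest strictly decreasing subsequence starting at i:
i:      1  2  3  4  5  6  7  8  9 10 11
a[i]:   2  8  7 11  3  1  4  6  5  9 10
inc:    1  2  2  3  2  1  3  4  4  5  6
dec:    2  4  3  3  2  1  1  2  1  1  1
Best peak at i=11 (value 10): inc=6, dec=1, length 6+1−1 = 6.

6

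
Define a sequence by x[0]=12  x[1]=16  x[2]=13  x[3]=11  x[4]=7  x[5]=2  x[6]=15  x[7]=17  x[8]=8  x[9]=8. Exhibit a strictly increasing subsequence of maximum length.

12, 13, 15, 17

Patience tails give the LIS length; then backtrack through the dp parents:
12 → extends → [12]
16 → extends → [12, 16]
13 → replaces 16 → [12, 13]
11 → replaces 12 → [11, 13]
7 → replaces 11 → [7, 13]
2 → replaces 7 → [2, 13]
15 → extends → [2, 13, 15]
17 → extends → [2, 13, 15, 17]
8 → replaces 13 → [2, 8, 15, 17]
8 → already a tail → [2, 8, 15, 17]
Length 4; one witness is 12, 13, 15, 17.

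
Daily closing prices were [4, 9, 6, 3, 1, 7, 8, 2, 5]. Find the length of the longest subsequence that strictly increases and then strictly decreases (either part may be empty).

inc[i] = longest strictly increasing subsequence ending at i; dec[i] = longest strictly decreasing subsequence starting at i:
i:     1 2 3 4 5 6 7 8 9
a[i]:  4 9 6 3 1 7 8 2 5
inc:   1 2 2 1 1 3 4 2 3
dec:   3 4 3 2 1 2 2 1 1
Best peak at i=2 (value 9): inc=2, dec=4, length 2+4−1 = 5.

5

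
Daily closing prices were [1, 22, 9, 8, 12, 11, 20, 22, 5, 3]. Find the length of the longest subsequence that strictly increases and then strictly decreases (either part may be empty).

7

inc[i] = longest strictly increasing subsequence ending at i; dec[i] = longest strictly decreasing subsequence starting at i:
i:      1  2  3  4  5  6  7  8  9 10
a[i]:   1 22  9  8 12 11 20 22  5  3
inc:    1  2  2  2  3  3  4  5  2  2
dec:    1  5  4  3  4  3  3  3  2  1
Best peak at i=8 (value 22): inc=5, dec=3, length 5+3−1 = 7.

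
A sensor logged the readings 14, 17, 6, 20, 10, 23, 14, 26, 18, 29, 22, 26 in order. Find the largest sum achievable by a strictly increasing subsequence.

129

Let S[i] be the best sum of a strictly increasing subsequence ending at i:
i:       1   2   3   4   5   6   7   8   9  10  11  12
a[i]:   14  17   6  20  10  23  14  26  18  29  22  26
S:      14  31   6  51  16  74  30 100  49 129  73 100
Maximum is 129 (e.g. 14 + 17 + 20 + 23 + 26 + 29).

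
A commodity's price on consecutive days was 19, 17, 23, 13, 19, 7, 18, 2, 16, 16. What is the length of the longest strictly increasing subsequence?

Track the smallest tail for each achievable length (strict):
19 → extends → [19]
17 → replaces 19 → [17]
23 → extends → [17, 23]
13 → replaces 17 → [13, 23]
19 → replaces 23 → [13, 19]
7 → replaces 13 → [7, 19]
18 → replaces 19 → [7, 18]
2 → replaces 7 → [2, 18]
16 → replaces 18 → [2, 16]
16 → already a tail → [2, 16]
Two tails, so the longest strictly increasing subsequence has length 2 (e.g. 19, 23).

2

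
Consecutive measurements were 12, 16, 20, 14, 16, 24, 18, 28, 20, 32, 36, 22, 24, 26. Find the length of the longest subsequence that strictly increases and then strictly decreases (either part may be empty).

inc[i] = longest strictly increasing subsequence ending at i; dec[i] = longest strictly decreasing subsequence starting at i:
i:      1  2  3  4  5  6  7  8  9 10 11 12 13 14
a[i]:  12 16 20 14 16 24 18 28 20 32 36 22 24 26
inc:    1  2  3  2  3  4  4  5  5  6  7  6  7  8
dec:    1  2  2  1  1  2  1  2  1  2  2  1  1  1
Best peak at i=11 (value 36): inc=7, dec=2, length 7+2−1 = 8.

8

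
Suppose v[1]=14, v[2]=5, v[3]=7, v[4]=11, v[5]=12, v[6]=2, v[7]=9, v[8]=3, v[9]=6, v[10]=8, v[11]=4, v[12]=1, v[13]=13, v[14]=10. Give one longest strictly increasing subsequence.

Patience tails give the LIS length; then backtrack through the dp parents:
14 → extends → [14]
5 → replaces 14 → [5]
7 → extends → [5, 7]
11 → extends → [5, 7, 11]
12 → extends → [5, 7, 11, 12]
2 → replaces 5 → [2, 7, 11, 12]
9 → replaces 11 → [2, 7, 9, 12]
3 → replaces 7 → [2, 3, 9, 12]
6 → replaces 9 → [2, 3, 6, 12]
8 → replaces 12 → [2, 3, 6, 8]
4 → replaces 6 → [2, 3, 4, 8]
1 → replaces 2 → [1, 3, 4, 8]
13 → extends → [1, 3, 4, 8, 13]
10 → replaces 13 → [1, 3, 4, 8, 10]
Length 5; one witness is 5, 7, 11, 12, 13.

5, 7, 11, 12, 13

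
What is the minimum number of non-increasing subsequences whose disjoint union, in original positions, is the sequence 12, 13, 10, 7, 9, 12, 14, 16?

5

Place each on the leftmost legal pile:
12 → new pile 1 (tops now [12])
13 → new pile 2 (tops now [12, 13])
10 → pile 1 (tops now [10, 13])
7 → pile 1 (tops now [7, 13])
9 → pile 2 (tops now [7, 9])
12 → new pile 3 (tops now [7, 9, 12])
14 → new pile 4 (tops now [7, 9, 12, 14])
16 → new pile 5 (tops now [7, 9, 12, 14, 16])
Five piles.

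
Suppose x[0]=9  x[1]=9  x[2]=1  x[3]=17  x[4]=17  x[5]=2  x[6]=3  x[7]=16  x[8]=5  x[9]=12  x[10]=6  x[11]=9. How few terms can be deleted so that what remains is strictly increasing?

6

Fewest deletions = n − (longest strictly increasing subsequence).
i:      0  1  2  3  4  5  6  7  8  9 10 11
x[i]:   9  9  1 17 17  2  3 16  5 12  6  9
dp:     1  1  1  2  2  2  3  4  4  5  5  6
max dp = 6, so deletions = 12 − 6 = 6.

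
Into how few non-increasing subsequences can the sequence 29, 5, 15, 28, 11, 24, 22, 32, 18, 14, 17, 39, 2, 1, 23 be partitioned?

5

Place each on the leftmost legal pile:
29 → new pile 1 (tops now [29])
5 → pile 1 (tops now [5])
15 → new pile 2 (tops now [5, 15])
28 → new pile 3 (tops now [5, 15, 28])
11 → pile 2 (tops now [5, 11, 28])
24 → pile 3 (tops now [5, 11, 24])
22 → pile 3 (tops now [5, 11, 22])
32 → new pile 4 (tops now [5, 11, 22, 32])
18 → pile 3 (tops now [5, 11, 18, 32])
14 → pile 3 (tops now [5, 11, 14, 32])
17 → pile 4 (tops now [5, 11, 14, 17])
39 → new pile 5 (tops now [5, 11, 14, 17, 39])
2 → pile 1 (tops now [2, 11, 14, 17, 39])
1 → pile 1 (tops now [1, 11, 14, 17, 39])
23 → pile 5 (tops now [1, 11, 14, 17, 23])
Five piles.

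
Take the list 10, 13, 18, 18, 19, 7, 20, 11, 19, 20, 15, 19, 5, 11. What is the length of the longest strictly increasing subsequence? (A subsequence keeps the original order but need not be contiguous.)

5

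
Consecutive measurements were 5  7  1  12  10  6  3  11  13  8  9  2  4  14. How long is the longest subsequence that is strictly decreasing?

Negate each value so 'decreasing' becomes 'increasing', then run patience tails on the negated sequence:
-5 → extends → [-5]
-7 → replaces -5 → [-7]
-1 → extends → [-7, -1]
-12 → replaces -7 → [-12, -1]
-10 → replaces -1 → [-12, -10]
-6 → extends → [-12, -10, -6]
-3 → extends → [-12, -10, -6, -3]
-11 → replaces -10 → [-12, -11, -6, -3]
-13 → replaces -12 → [-13, -11, -6, -3]
-8 → replaces -6 → [-13, -11, -8, -3]
-9 → replaces -8 → [-13, -11, -9, -3]
-2 → extends → [-13, -11, -9, -3, -2]
-4 → replaces -3 → [-13, -11, -9, -4, -2]
-14 → replaces -13 → [-14, -11, -9, -4, -2]
Five tails, so the longest strictly decreasing subsequence of the original has length 5.

5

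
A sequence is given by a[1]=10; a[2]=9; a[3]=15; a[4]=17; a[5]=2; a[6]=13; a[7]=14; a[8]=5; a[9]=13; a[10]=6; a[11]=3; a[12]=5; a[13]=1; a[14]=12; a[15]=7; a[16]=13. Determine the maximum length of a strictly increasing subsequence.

5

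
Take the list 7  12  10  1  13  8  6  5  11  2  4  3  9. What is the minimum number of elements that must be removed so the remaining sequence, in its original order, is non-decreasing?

9

Fewest deletions = n − (longest non-decreasing subsequence).
i:      1  2  3  4  5  6  7  8  9 10 11 12 13
a[i]:   7 12 10  1 13  8  6  5 11  2  4  3  9
dp:     1  2  2  1  3  2  2  2  3  2  3  3  4
max dp = 4, so deletions = 13 − 4 = 9.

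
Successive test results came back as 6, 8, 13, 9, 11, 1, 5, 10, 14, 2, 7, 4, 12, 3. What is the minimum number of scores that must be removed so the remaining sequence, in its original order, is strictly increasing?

Fewest deletions = n − (longest strictly increasing subsequence).
i:      1  2  3  4  5  6  7  8  9 10 11 12 13 14
a[i]:   6  8 13  9 11  1  5 10 14  2  7  4 12  3
dp:     1  2  3  3  4  1  2  4  5  2  3  3  5  3
max dp = 5, so deletions = 14 − 5 = 9.

9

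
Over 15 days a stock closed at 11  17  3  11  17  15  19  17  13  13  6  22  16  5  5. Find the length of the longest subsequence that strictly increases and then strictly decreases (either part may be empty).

8

inc[i] = longest strictly increasing subsequence ending at i; dec[i] = longest strictly decreasing subsequence starting at i:
i:      1  2  3  4  5  6  7  8  9 10 11 12 13 14 15
a[i]:  11 17  3 11 17 15 19 17 13 13  6 22 16  5  5
inc:    1  2  1  2  3  3  4  4  3  3  2  5  4  2  2
dec:    3  5  1  3  5  4  5  4  3  3  2  3  2  1  1
Best peak at i=7 (value 19): inc=4, dec=5, length 4+5−1 = 8.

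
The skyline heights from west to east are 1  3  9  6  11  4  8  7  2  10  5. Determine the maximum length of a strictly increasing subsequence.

5

Track the smallest tail for each achievable length (strict):
1 → extends → [1]
3 → extends → [1, 3]
9 → extends → [1, 3, 9]
6 → replaces 9 → [1, 3, 6]
11 → extends → [1, 3, 6, 11]
4 → replaces 6 → [1, 3, 4, 11]
8 → replaces 11 → [1, 3, 4, 8]
7 → replaces 8 → [1, 3, 4, 7]
2 → replaces 3 → [1, 2, 4, 7]
10 → extends → [1, 2, 4, 7, 10]
5 → replaces 7 → [1, 2, 4, 5, 10]
Five tails, so the longest strictly increasing subsequence has length 5 (e.g. 1, 3, 6, 8, 10).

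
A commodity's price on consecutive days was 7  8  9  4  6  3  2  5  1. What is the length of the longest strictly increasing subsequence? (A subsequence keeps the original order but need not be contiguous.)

3

Let dp[i] be the length of the longest such subsequence ending at index i:
i:     1 2 3 4 5 6 7 8 9
a[i]:  7 8 9 4 6 3 2 5 1
dp:    1 2 3 1 2 1 1 2 1
Maximum dp value is 3.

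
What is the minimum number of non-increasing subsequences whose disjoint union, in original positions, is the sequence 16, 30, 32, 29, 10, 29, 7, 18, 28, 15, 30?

4

Place each on the leftmost legal pile:
16 → new pile 1 (tops now [16])
30 → new pile 2 (tops now [16, 30])
32 → new pile 3 (tops now [16, 30, 32])
29 → pile 2 (tops now [16, 29, 32])
10 → pile 1 (tops now [10, 29, 32])
29 → pile 2 (tops now [10, 29, 32])
7 → pile 1 (tops now [7, 29, 32])
18 → pile 2 (tops now [7, 18, 32])
28 → pile 3 (tops now [7, 18, 28])
15 → pile 2 (tops now [7, 15, 28])
30 → new pile 4 (tops now [7, 15, 28, 30])
Four piles.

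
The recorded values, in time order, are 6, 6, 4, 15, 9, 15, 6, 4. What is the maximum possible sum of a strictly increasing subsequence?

Let S[i] be the best sum of a strictly increasing subsequence ending at i:
i:      1  2  3  4  5  6  7  8
a[i]:   6  6  4 15  9 15  6  4
S:      6  6  4 21 15 30 10  4
Maximum is 30 (e.g. 6 + 9 + 15).

30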